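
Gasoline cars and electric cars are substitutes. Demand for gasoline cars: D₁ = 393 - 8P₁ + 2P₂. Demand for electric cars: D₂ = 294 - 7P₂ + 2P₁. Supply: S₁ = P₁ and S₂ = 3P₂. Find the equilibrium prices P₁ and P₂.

P₁ = 2259/43, P₂ = 1716/43

Market 1: 393 - 8P₁ + 2P₂ = P₁ → 9P₁ - 2P₂ = 393.
Market 2: 10P₂ - 2P₁ = 294.
Eliminating P₂: 10×(1) + 2×(2) gives 86P₁ = 4518, so P₁ = 2259/43.
Back-substitute into (2): P₂ = (294 + 2×2259/43) / 10 = 1716/43.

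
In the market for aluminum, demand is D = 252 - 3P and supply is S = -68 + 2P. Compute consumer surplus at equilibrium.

Consumer surplus = 600

Equilibrium: 252 - 3P = -68 + 2P gives P* = 64, Q* = 60.
Demand choke price (D = 0): P = 84.
CS = ½(84 − 64)(60) = 600.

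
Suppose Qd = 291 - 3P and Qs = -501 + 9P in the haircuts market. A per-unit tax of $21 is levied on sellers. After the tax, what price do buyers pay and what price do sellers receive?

Buyers pay $81.75, sellers receive $60.75

Pre-tax equilibrium: P* = 66, Q* = 93.
Tax on sellers shifts supply to Qs = -501 + 9(P − 21) = -690 + 9P.
291 - 3P = -690 + 9P gives buyer price Pb = 81.75; sellers receive Ps = 81.75 − 21 = 60.75.
New quantity: Q = 291 − 3(81.75) = 45.75.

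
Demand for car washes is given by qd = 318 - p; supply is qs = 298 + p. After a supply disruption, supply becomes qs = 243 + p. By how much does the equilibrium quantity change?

Original equilibrium: p* = 10, q* = 308.
New equilibrium: 318 - p = 243 + p, so 75 = 2p and p' = 37.5; q' = 318 − 1(37.5) = 280.5.
Change in quantity: 280.5 − 308 = -27.5.

Δq = -27.5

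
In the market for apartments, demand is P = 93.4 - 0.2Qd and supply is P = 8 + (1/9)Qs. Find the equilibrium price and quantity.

Set the two price expressions equal: 93.4 - 0.2Q = 8 + (1/9)Q.
85.4 = (14/45)Q, so Q* = 274.5.
P* = 93.4 − (0.2)(274.5) = 38.5.

P* = 38.5, Q* = 274.5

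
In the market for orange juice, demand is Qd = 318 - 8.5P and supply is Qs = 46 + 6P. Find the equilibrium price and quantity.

Set Qd = Qs: 318 - 8.5P = 46 + 6P.
272 = 14.5P, so P* = 544/29.
Q* = 318 − 8.5(544/29) = 4598/29.

P* = 544/29, Q* = 4598/29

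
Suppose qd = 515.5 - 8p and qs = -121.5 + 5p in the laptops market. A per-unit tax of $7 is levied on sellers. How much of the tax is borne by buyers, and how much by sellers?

Pre-tax equilibrium: p* = 49, q* = 123.5.
Tax on sellers shifts supply to qs = -121.5 + 5(p − 7) = -156.5 + 5p.
515.5 - 8p = -156.5 + 5p gives buyer price pb = 672/13; sellers receive ps = 672/13 − 7 = 581/13.
New quantity: q = 515.5 − 8(672/13) = 2651/26.
Buyer burden = 672/13 − 49 = 35/13; seller burden = 49 − 581/13 = 56/13.

Buyers bear 35/13, sellers bear 56/13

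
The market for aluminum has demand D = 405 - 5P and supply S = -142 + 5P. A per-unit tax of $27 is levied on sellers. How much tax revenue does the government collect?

Tax revenue = 1728

Pre-tax equilibrium: P* = 54.7, Q* = 131.5.
Tax on sellers shifts supply to S = -142 + 5(P − 27) = -277 + 5P.
405 - 5P = -277 + 5P gives buyer price Pb = 68.2; sellers receive Ps = 68.2 − 27 = 41.2.
New quantity: Q = 405 − 5(68.2) = 64.
Revenue = 27 × 64 = 1728.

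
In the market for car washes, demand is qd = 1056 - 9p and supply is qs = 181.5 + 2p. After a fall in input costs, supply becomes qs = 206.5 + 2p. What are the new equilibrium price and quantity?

Original equilibrium: p* = 79.5, q* = 340.5.
New equilibrium: 1056 - 9p = 206.5 + 2p, so 849.5 = 11p and p' = 1699/22; q' = 1056 − 9(1699/22) = 7941/22.

p' = 1699/22, q' = 7941/22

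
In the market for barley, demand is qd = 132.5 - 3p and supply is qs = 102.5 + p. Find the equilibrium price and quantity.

p* = 7.5, q* = 110

Set qd = qs: 132.5 - 3p = 102.5 + p.
30 = 4p, so p* = 7.5.
q* = 132.5 − 3(7.5) = 110.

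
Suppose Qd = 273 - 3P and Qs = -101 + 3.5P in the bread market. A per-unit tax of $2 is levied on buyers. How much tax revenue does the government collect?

Tax revenue = 2526/13

Pre-tax equilibrium: P* = 748/13, Q* = 1305/13.
Tax on buyers shifts demand to Qd = 273 − 3(P + 2) = 267 - 3P.
267 - 3P = -101 + 3.5P gives seller price Ps = 736/13; buyers pay Pb = 736/13 + 2 = 762/13.
New quantity: Q = 273 − 3(762/13) = 1263/13.
Revenue = 2 × 1263/13 = 2526/13.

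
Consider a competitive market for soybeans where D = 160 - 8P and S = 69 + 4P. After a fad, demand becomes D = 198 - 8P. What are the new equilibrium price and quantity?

P' = 10.75, Q' = 112

Original equilibrium: P* = 91/12, Q* = 298/3.
New equilibrium: 198 - 8P = 69 + 4P, so 129 = 12P and P' = 10.75; Q' = 198 − 8(10.75) = 112.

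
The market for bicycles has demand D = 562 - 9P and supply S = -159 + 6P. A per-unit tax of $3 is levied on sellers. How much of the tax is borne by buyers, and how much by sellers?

Pre-tax equilibrium: P* = 721/15, Q* = 129.4.
Tax on sellers shifts supply to S = -159 + 6(P − 3) = -177 + 6P.
562 - 9P = -177 + 6P gives buyer price Pb = 739/15; sellers receive Ps = 739/15 − 3 = 694/15.
New quantity: Q = 562 − 9(739/15) = 118.6.
Buyer burden = 739/15 − 721/15 = 1.2; seller burden = 721/15 − 694/15 = 1.8.

Buyers bear $1.2, sellers bear $1.8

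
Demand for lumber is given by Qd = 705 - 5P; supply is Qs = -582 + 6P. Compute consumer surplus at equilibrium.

Equilibrium: 705 - 5P = -582 + 6P gives P* = 117, Q* = 120.
Demand choke price (Qd = 0): P = 141.
CS = ½(141 − 117)(120) = 1440.

Consumer surplus = 1440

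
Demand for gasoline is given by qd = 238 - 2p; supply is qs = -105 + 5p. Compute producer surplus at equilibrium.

Producer surplus = 1960

Equilibrium: 238 - 2p = -105 + 5p gives p* = 49, q* = 140.
Supply starts at p = 21 (where qs = 0).
PS = ½(49 − 21)(140) = 1960.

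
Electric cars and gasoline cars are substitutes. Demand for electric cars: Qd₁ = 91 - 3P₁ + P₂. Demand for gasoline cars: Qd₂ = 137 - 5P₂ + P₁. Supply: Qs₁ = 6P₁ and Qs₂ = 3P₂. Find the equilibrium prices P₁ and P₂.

Market 1: 91 - 3P₁ + P₂ = 6P₁ → 9P₁ - P₂ = 91.
Market 2: 8P₂ - P₁ = 137.
Eliminating P₂: 8×(1) + 1×(2) gives 71P₁ = 865, so P₁ = 865/71.
Back-substitute into (2): P₂ = (137 + 1×865/71) / 8 = 1324/71.

P₁ = 865/71, P₂ = 1324/71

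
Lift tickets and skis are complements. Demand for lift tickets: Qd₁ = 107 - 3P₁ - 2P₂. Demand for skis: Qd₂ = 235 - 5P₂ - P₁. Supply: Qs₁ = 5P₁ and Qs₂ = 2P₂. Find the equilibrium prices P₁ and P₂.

P₁ = 31/6, P₂ = 197/6

Market 1: 107 - 3P₁ - 2P₂ = 5P₁ → 8P₁ + 2P₂ = 107.
Market 2: 7P₂ + P₁ = 235.
Eliminating P₂: 7×(1) − 2×(2) gives 54P₁ = 279, so P₁ = 31/6.
Back-substitute into (2): P₂ = (235 − 1×31/6) / 7 = 197/6.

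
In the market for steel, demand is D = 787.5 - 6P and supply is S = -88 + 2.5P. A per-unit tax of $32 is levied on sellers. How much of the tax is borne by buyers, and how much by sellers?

Buyers bear 160/17, sellers bear 384/17

Pre-tax equilibrium: P* = 103, Q* = 169.5.
Tax on sellers shifts supply to S = -88 + 2.5(P − 32) = -168 + 2.5P.
787.5 - 6P = -168 + 2.5P gives buyer price Pb = 1911/17; sellers receive Ps = 1911/17 − 32 = 1367/17.
New quantity: Q = 787.5 − 6(1911/17) = 3843/34.
Buyer burden = 1911/17 − 103 = 160/17; seller burden = 103 − 1367/17 = 384/17.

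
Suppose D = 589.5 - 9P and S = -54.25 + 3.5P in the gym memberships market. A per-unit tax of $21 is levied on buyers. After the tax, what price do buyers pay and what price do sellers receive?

Buyers pay $57.38, sellers receive $36.38

Pre-tax equilibrium: P* = 51.5, Q* = 126.
Tax on buyers shifts demand to D = 589.5 − 9(P + 21) = 400.5 - 9P.
400.5 - 9P = -54.25 + 3.5P gives seller price Ps = 36.38; buyers pay Pb = 36.38 + 21 = 57.38.
New quantity: Q = 589.5 − 9(57.38) = 73.08.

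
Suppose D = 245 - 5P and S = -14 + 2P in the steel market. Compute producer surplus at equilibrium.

Equilibrium: 245 - 5P = -14 + 2P gives P* = 37, Q* = 60.
Supply starts at P = 7 (where S = 0).
PS = ½(37 − 7)(60) = 900.

Producer surplus = 900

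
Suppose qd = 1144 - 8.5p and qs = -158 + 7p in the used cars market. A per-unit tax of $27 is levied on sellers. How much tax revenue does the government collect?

Pre-tax equilibrium: p* = 84, q* = 430.
Tax on sellers shifts supply to qs = -158 + 7(p − 27) = -347 + 7p.
1144 - 8.5p = -347 + 7p gives buyer price pb = 2982/31; sellers receive ps = 2982/31 − 27 = 2145/31.
New quantity: q = 1144 − 8.5(2982/31) = 10117/31.
Revenue = 27 × 10117/31 = 273159/31.

Tax revenue = 273159/31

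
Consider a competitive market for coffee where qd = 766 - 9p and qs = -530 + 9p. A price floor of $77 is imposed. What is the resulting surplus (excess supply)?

Surplus = 90

Equilibrium price would be p* = 72, so the floor at 77 binds.
At p = 77: qd = 73, qs = 163.
Surplus = 163 − 73 = 90.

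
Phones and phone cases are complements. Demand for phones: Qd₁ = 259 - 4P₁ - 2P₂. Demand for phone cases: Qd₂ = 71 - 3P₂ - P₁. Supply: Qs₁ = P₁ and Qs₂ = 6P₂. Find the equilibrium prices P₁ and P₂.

Market 1: 259 - 4P₁ - 2P₂ = P₁ → 5P₁ + 2P₂ = 259.
Market 2: 9P₂ + P₁ = 71.
Eliminating P₂: 9×(1) − 2×(2) gives 43P₁ = 2189, so P₁ = 2189/43.
Back-substitute into (2): P₂ = (71 − 1×2189/43) / 9 = 96/43.

P₁ = 2189/43, P₂ = 96/43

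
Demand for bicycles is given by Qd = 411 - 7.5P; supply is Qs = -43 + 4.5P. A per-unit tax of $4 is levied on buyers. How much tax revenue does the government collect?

Pre-tax equilibrium: P* = 227/6, Q* = 127.25.
Tax on buyers shifts demand to Qd = 411 − 7.5(P + 4) = 381 - 7.5P.
381 - 7.5P = -43 + 4.5P gives seller price Ps = 106/3; buyers pay Pb = 106/3 + 4 = 118/3.
New quantity: Q = 411 − 7.5(118/3) = 116.
Revenue = 4 × 116 = 464.

Tax revenue = 464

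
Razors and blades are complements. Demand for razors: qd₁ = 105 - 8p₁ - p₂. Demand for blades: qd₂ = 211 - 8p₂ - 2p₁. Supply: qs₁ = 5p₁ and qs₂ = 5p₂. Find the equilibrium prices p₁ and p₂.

p₁ = 1154/167, p₂ = 2533/167

Market 1: 105 - 8p₁ - p₂ = 5p₁ → 13p₁ + p₂ = 105.
Market 2: 13p₂ + 2p₁ = 211.
Eliminating p₂: 13×(1) − 1×(2) gives 167p₁ = 1154, so p₁ = 1154/167.
Back-substitute into (2): p₂ = (211 − 2×1154/167) / 13 = 2533/167.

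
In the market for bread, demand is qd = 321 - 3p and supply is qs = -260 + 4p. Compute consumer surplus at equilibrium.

Consumer surplus = 864

Equilibrium: 321 - 3p = -260 + 4p gives p* = 83, q* = 72.
Demand choke price (qd = 0): p = 107.
CS = ½(107 − 83)(72) = 864.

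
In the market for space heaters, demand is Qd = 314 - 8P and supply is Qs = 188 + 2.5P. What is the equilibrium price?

P* = 12

Set Qd = Qs: 314 - 8P = 188 + 2.5P.
126 = 10.5P, so P* = 12.
Q* = 314 − 8(12) = 218.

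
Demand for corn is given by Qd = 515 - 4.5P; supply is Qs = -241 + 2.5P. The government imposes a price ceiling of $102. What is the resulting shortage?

Shortage = 42

Equilibrium price would be P* = 108, so the ceiling at 102 binds.
At P = 102: Qd = 515 − 4.5(102) = 56, Qs = -241 + 2.5(102) = 14.
Shortage = 56 − 14 = 42.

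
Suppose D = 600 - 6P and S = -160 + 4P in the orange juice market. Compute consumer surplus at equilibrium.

Equilibrium: 600 - 6P = -160 + 4P gives P* = 76, Q* = 144.
Demand choke price (D = 0): P = 100.
CS = ½(100 − 76)(144) = 1728.

Consumer surplus = 1728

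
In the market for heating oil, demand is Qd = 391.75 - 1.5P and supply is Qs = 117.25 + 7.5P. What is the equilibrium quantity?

Set Qd = Qs: 391.75 - 1.5P = 117.25 + 7.5P.
274.5 = 9P, so P* = 30.5.
Q* = 391.75 − 1.5(30.5) = 346.

Q* = 346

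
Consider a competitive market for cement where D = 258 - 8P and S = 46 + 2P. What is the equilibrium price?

Set D = S: 258 - 8P = 46 + 2P.
212 = 10P, so P* = 21.2.
Q* = 258 − 8(21.2) = 88.4.

P* = 21.2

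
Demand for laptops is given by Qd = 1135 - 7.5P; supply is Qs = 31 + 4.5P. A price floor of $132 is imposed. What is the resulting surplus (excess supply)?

Equilibrium price would be P* = 92, so the floor at 132 binds.
At P = 132: Qd = 145, Qs = 625.
Surplus = 625 − 145 = 480.

Surplus = 480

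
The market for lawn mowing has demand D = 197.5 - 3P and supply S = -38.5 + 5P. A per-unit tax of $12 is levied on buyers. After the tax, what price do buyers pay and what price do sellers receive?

Buyers pay $37, sellers receive $25

Pre-tax equilibrium: P* = 29.5, Q* = 109.
Tax on buyers shifts demand to D = 197.5 − 3(P + 12) = 161.5 - 3P.
161.5 - 3P = -38.5 + 5P gives seller price Ps = 25; buyers pay Pb = 25 + 12 = 37.
New quantity: Q = 197.5 − 3(37) = 86.5.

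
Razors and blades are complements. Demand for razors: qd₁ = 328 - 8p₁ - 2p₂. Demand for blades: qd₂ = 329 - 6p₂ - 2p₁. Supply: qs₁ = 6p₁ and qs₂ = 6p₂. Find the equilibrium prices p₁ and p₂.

p₁ = 1639/82, p₂ = 1975/82

Market 1: 328 - 8p₁ - 2p₂ = 6p₁ → 14p₁ + 2p₂ = 328.
Market 2: 12p₂ + 2p₁ = 329.
Eliminating p₂: 12×(1) − 2×(2) gives 164p₁ = 3278, so p₁ = 1639/82.
Back-substitute into (2): p₂ = (329 − 2×1639/82) / 12 = 1975/82.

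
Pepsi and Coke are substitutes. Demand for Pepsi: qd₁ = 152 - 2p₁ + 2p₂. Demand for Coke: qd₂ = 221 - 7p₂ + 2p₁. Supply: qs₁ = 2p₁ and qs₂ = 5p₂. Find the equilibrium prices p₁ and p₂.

Market 1: 152 - 2p₁ + 2p₂ = 2p₁ → 4p₁ - 2p₂ = 152.
Market 2: 12p₂ - 2p₁ = 221.
Eliminating p₂: 12×(1) + 2×(2) gives 44p₁ = 2266, so p₁ = 51.5.
Back-substitute into (2): p₂ = (221 + 2×51.5) / 12 = 27.

p₁ = 51.5, p₂ = 27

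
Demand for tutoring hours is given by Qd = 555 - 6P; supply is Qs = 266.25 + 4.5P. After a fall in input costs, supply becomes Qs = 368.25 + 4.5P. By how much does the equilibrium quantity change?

Original equilibrium: P* = 27.5, Q* = 390.
New equilibrium: 555 - 6P = 368.25 + 4.5P, so 186.75 = 10.5P and P' = 249/14; Q' = 555 − 6(249/14) = 3138/7.
Change in quantity: 3138/7 − 390 = 408/7.

ΔQ = 408/7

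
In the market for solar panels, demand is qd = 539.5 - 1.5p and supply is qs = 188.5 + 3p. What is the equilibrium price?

p* = 78

Set qd = qs: 539.5 - 1.5p = 188.5 + 3p.
351 = 4.5p, so p* = 78.
q* = 539.5 − 1.5(78) = 422.5.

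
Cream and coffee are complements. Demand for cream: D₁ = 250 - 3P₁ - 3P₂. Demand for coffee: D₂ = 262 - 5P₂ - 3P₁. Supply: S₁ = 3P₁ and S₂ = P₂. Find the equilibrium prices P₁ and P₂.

Market 1: 250 - 3P₁ - 3P₂ = 3P₁ → 6P₁ + 3P₂ = 250.
Market 2: 6P₂ + 3P₁ = 262.
Eliminating P₂: 6×(1) − 3×(2) gives 27P₁ = 714, so P₁ = 238/9.
Back-substitute into (2): P₂ = (262 − 3×238/9) / 6 = 274/9.

P₁ = 238/9, P₂ = 274/9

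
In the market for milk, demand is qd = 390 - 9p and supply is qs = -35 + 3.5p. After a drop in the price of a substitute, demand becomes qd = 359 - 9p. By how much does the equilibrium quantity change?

Δq = -8.68

Original equilibrium: p* = 34, q* = 84.
New equilibrium: 359 - 9p = -35 + 3.5p, so 394 = 12.5p and p' = 31.52; q' = 359 − 9(31.52) = 75.32.
Change in quantity: 75.32 − 84 = -8.68.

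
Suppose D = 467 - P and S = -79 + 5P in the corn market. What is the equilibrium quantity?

Set D = S: 467 - P = -79 + 5P.
546 = 6P, so P* = 91.
Q* = 467 − 1(91) = 376.

Q* = 376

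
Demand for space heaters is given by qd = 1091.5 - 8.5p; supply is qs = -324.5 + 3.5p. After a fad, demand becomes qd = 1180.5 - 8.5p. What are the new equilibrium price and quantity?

p' = 1505/12, q' = 2747/24

Original equilibrium: p* = 118, q* = 88.5.
New equilibrium: 1180.5 - 8.5p = -324.5 + 3.5p, so 1505 = 12p and p' = 1505/12; q' = 1180.5 − 8.5(1505/12) = 2747/24.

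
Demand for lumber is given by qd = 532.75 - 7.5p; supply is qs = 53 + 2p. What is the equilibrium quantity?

Set qd = qs: 532.75 - 7.5p = 53 + 2p.
479.75 = 9.5p, so p* = 50.5.
q* = 532.75 − 7.5(50.5) = 154.

q* = 154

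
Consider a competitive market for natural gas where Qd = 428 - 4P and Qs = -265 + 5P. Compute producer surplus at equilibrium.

Producer surplus = 1440

Equilibrium: 428 - 4P = -265 + 5P gives P* = 77, Q* = 120.
Supply starts at P = 53 (where Qs = 0).
PS = ½(77 − 53)(120) = 1440.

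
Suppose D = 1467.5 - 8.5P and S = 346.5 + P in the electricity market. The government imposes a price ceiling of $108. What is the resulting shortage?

Shortage = 95

Equilibrium price would be P* = 118, so the ceiling at 108 binds.
At P = 108: D = 1467.5 − 8.5(108) = 549.5, S = 346.5 + 1(108) = 454.5.
Shortage = 549.5 − 454.5 = 95.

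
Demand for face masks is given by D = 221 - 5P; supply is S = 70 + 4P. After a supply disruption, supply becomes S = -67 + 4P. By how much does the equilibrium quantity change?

Original equilibrium: P* = 151/9, Q* = 1234/9.
New equilibrium: 221 - 5P = -67 + 4P, so 288 = 9P and P' = 32; Q' = 221 − 5(32) = 61.
Change in quantity: 61 − 1234/9 = -685/9.

ΔQ = -685/9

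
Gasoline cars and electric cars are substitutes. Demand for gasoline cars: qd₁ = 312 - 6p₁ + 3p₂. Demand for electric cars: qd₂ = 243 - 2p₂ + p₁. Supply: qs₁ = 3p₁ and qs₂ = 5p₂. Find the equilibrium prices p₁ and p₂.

p₁ = 48.55, p₂ = 41.65

Market 1: 312 - 6p₁ + 3p₂ = 3p₁ → 9p₁ - 3p₂ = 312.
Market 2: 7p₂ - p₁ = 243.
Eliminating p₂: 7×(1) + 3×(2) gives 60p₁ = 2913, so p₁ = 48.55.
Back-substitute into (2): p₂ = (243 + 1×48.55) / 7 = 41.65.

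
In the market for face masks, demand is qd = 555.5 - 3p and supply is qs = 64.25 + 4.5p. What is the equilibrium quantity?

q* = 359

Set qd = qs: 555.5 - 3p = 64.25 + 4.5p.
491.25 = 7.5p, so p* = 65.5.
q* = 555.5 − 3(65.5) = 359.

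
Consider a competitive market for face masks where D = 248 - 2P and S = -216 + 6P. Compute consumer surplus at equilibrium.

Consumer surplus = 4356

Equilibrium: 248 - 2P = -216 + 6P gives P* = 58, Q* = 132.
Demand choke price (D = 0): P = 124.
CS = ½(124 − 58)(132) = 4356.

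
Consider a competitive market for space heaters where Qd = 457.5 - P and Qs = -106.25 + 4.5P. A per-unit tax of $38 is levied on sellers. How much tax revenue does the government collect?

Tax revenue = 135394/11

Pre-tax equilibrium: P* = 102.5, Q* = 355.
Tax on sellers shifts supply to Qs = -106.25 + 4.5(P − 38) = -277.25 + 4.5P.
457.5 - P = -277.25 + 4.5P gives buyer price Pb = 2939/22; sellers receive Ps = 2939/22 − 38 = 2103/22.
New quantity: Q = 457.5 − 1(2939/22) = 3563/11.
Revenue = 38 × 3563/11 = 135394/11.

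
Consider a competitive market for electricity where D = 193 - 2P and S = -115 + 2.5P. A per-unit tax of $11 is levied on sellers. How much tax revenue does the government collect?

Pre-tax equilibrium: P* = 616/9, Q* = 505/9.
Tax on sellers shifts supply to S = -115 + 2.5(P − 11) = -142.5 + 2.5P.
193 - 2P = -142.5 + 2.5P gives buyer price Pb = 671/9; sellers receive Ps = 671/9 − 11 = 572/9.
New quantity: Q = 193 − 2(671/9) = 395/9.
Revenue = 11 × 395/9 = 4345/9.

Tax revenue = 4345/9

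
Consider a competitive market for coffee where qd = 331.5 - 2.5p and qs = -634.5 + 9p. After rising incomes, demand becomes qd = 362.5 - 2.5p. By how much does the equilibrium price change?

Δp = 62/23

Original equilibrium: p* = 84, q* = 121.5.
New equilibrium: 362.5 - 2.5p = -634.5 + 9p, so 997 = 11.5p and p' = 1994/23; q' = 362.5 − 2.5(1994/23) = 6705/46.
Change in price: 1994/23 − 84 = 62/23.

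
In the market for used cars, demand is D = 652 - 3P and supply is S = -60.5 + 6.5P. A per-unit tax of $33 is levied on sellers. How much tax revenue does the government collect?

Pre-tax equilibrium: P* = 75, Q* = 427.
Tax on sellers shifts supply to S = -60.5 + 6.5(P − 33) = -275 + 6.5P.
652 - 3P = -275 + 6.5P gives buyer price Pb = 1854/19; sellers receive Ps = 1854/19 − 33 = 1227/19.
New quantity: Q = 652 − 3(1854/19) = 6826/19.
Revenue = 33 × 6826/19 = 225258/19.

Tax revenue = 225258/19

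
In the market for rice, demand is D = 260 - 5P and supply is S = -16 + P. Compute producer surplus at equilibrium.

Equilibrium: 260 - 5P = -16 + P gives P* = 46, Q* = 30.
Supply starts at P = 16 (where S = 0).
PS = ½(46 − 16)(30) = 450.

Producer surplus = 450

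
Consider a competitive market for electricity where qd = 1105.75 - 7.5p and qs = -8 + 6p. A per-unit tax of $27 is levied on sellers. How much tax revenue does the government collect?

Pre-tax equilibrium: p* = 82.5, q* = 487.
Tax on sellers shifts supply to qs = -8 + 6(p − 27) = -170 + 6p.
1105.75 - 7.5p = -170 + 6p gives buyer price pb = 94.5; sellers receive ps = 94.5 − 27 = 67.5.
New quantity: q = 1105.75 − 7.5(94.5) = 397.
Revenue = 27 × 397 = 10719.

Tax revenue = 10719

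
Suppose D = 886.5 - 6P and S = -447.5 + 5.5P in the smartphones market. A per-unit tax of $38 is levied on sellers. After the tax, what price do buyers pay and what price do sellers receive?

Pre-tax equilibrium: P* = 116, Q* = 190.5.
Tax on sellers shifts supply to S = -447.5 + 5.5(P − 38) = -656.5 + 5.5P.
886.5 - 6P = -656.5 + 5.5P gives buyer price Pb = 3086/23; sellers receive Ps = 3086/23 − 38 = 2212/23.
New quantity: Q = 886.5 − 6(3086/23) = 3747/46.

Buyers pay 3086/23, sellers receive 2212/23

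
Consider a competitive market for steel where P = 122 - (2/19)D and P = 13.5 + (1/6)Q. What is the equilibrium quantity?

Set the two price expressions equal: 122 - (2/19)Q = 13.5 + (1/6)Q.
108.5 = (31/114)Q, so Q* = 399.
P* = 122 − (2/19)(399) = 80.

Q* = 399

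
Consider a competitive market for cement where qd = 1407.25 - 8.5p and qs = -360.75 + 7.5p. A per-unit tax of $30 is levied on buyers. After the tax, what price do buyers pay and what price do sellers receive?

Pre-tax equilibrium: p* = 110.5, q* = 468.
Tax on buyers shifts demand to qd = 1407.25 − 8.5(p + 30) = 1152.25 - 8.5p.
1152.25 - 8.5p = -360.75 + 7.5p gives seller price ps = 94.5625; buyers pay pb = 94.5625 + 30 = 124.5625.
New quantity: q = 1407.25 − 8.5(124.5625) = 348.46875.

Buyers pay $124.5625, sellers receive $94.5625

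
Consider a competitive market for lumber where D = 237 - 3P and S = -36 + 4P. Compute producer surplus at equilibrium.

Equilibrium: 237 - 3P = -36 + 4P gives P* = 39, Q* = 120.
Supply starts at P = 9 (where S = 0).
PS = ½(39 − 9)(120) = 1800.

Producer surplus = 1800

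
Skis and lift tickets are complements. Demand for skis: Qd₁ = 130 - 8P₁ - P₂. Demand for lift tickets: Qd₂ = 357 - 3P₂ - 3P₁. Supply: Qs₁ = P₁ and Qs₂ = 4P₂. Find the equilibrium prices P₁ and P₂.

Market 1: 130 - 8P₁ - P₂ = P₁ → 9P₁ + P₂ = 130.
Market 2: 7P₂ + 3P₁ = 357.
Eliminating P₂: 7×(1) − 1×(2) gives 60P₁ = 553, so P₁ = 553/60.
Back-substitute into (2): P₂ = (357 − 3×553/60) / 7 = 47.05.

P₁ = 553/60, P₂ = 47.05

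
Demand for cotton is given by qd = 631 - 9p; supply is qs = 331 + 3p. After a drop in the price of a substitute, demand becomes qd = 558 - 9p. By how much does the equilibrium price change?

Original equilibrium: p* = 25, q* = 406.
New equilibrium: 558 - 9p = 331 + 3p, so 227 = 12p and p' = 227/12; q' = 558 − 9(227/12) = 387.75.
Change in price: 227/12 − 25 = -73/12.

Δp = -73/12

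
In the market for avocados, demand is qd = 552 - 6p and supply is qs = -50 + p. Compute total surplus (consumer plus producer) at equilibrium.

Equilibrium: 552 - 6p = -50 + p gives p* = 86, q* = 36.
Demand choke price: p = 92; supply starts at p = 50.
CS = ½(92 − 86)(36) = 108; PS = ½(86 − 50)(36) = 648.

Total surplus = 756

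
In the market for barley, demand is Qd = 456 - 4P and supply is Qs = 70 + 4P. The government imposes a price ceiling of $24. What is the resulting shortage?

Shortage = 194

Equilibrium price would be P* = 48.25, so the ceiling at 24 binds.
At P = 24: Qd = 456 − 4(24) = 360, Qs = 70 + 4(24) = 166.
Shortage = 360 − 166 = 194.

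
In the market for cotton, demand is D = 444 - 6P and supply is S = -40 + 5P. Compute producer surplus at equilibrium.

Equilibrium: 444 - 6P = -40 + 5P gives P* = 44, Q* = 180.
Supply starts at P = 8 (where S = 0).
PS = ½(44 − 8)(180) = 3240.

Producer surplus = 3240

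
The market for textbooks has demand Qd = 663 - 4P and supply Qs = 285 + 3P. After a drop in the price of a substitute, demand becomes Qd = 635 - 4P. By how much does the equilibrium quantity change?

Original equilibrium: P* = 54, Q* = 447.
New equilibrium: 635 - 4P = 285 + 3P, so 350 = 7P and P' = 50; Q' = 635 − 4(50) = 435.
Change in quantity: 435 − 447 = -12.

ΔQ = -12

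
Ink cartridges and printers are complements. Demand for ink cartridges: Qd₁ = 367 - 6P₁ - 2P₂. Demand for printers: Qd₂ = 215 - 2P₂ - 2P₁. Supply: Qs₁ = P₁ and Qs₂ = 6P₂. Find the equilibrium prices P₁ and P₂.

Market 1: 367 - 6P₁ - 2P₂ = P₁ → 7P₁ + 2P₂ = 367.
Market 2: 8P₂ + 2P₁ = 215.
Eliminating P₂: 8×(1) − 2×(2) gives 52P₁ = 2506, so P₁ = 1253/26.
Back-substitute into (2): P₂ = (215 − 2×1253/26) / 8 = 771/52.

P₁ = 1253/26, P₂ = 771/52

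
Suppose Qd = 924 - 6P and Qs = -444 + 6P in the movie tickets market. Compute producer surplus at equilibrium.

Producer surplus = 4800

Equilibrium: 924 - 6P = -444 + 6P gives P* = 114, Q* = 240.
Supply starts at P = 74 (where Qs = 0).
PS = ½(114 − 74)(240) = 4800.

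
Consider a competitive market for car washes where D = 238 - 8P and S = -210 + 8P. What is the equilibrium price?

Set D = S: 238 - 8P = -210 + 8P.
448 = 16P, so P* = 28.
Q* = 238 − 8(28) = 14.

P* = 28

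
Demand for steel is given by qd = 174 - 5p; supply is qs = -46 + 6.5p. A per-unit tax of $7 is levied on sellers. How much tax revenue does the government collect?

Tax revenue = 9429/23

Pre-tax equilibrium: p* = 440/23, q* = 1802/23.
Tax on sellers shifts supply to qs = -46 + 6.5(p − 7) = -91.5 + 6.5p.
174 - 5p = -91.5 + 6.5p gives buyer price pb = 531/23; sellers receive ps = 531/23 − 7 = 370/23.
New quantity: q = 174 − 5(531/23) = 1347/23.
Revenue = 7 × 1347/23 = 9429/23.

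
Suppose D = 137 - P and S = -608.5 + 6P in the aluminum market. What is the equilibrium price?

Set D = S: 137 - P = -608.5 + 6P.
745.5 = 7P, so P* = 106.5.
Q* = 137 − 1(106.5) = 30.5.

P* = 106.5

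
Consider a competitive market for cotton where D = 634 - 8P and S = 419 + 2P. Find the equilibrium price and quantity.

Set D = S: 634 - 8P = 419 + 2P.
215 = 10P, so P* = 21.5.
Q* = 634 − 8(21.5) = 462.

P* = 21.5, Q* = 462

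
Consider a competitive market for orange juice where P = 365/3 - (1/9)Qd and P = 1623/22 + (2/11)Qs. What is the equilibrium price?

Set the two price expressions equal: 365/3 - (1/9)Q = 1623/22 + (2/11)Q.
3161/66 = (29/99)Q, so Q* = 163.5.
P* = 365/3 − (1/9)(163.5) = 103.5.

P* = 103.5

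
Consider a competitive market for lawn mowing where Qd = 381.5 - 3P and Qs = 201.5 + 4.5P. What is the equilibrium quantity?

Set Qd = Qs: 381.5 - 3P = 201.5 + 4.5P.
180 = 7.5P, so P* = 24.
Q* = 381.5 − 3(24) = 309.5.

Q* = 309.5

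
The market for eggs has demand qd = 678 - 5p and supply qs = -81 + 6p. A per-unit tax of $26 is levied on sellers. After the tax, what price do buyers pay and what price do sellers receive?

Buyers pay 915/11, sellers receive 629/11

Pre-tax equilibrium: p* = 69, q* = 333.
Tax on sellers shifts supply to qs = -81 + 6(p − 26) = -237 + 6p.
678 - 5p = -237 + 6p gives buyer price pb = 915/11; sellers receive ps = 915/11 − 26 = 629/11.
New quantity: q = 678 − 5(915/11) = 2883/11.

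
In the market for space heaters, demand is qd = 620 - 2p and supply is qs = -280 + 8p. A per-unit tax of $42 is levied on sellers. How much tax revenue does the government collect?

Pre-tax equilibrium: p* = 90, q* = 440.
Tax on sellers shifts supply to qs = -280 + 8(p − 42) = -616 + 8p.
620 - 2p = -616 + 8p gives buyer price pb = 123.6; sellers receive ps = 123.6 − 42 = 81.6.
New quantity: q = 620 − 2(123.6) = 372.8.
Revenue = 42 × 372.8 = 15657.6.

Tax revenue = 15657.6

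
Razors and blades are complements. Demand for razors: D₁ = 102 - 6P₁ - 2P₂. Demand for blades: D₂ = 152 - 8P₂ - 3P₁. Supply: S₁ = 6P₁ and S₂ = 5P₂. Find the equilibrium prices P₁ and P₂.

P₁ = 511/75, P₂ = 10.12

Market 1: 102 - 6P₁ - 2P₂ = 6P₁ → 12P₁ + 2P₂ = 102.
Market 2: 13P₂ + 3P₁ = 152.
Eliminating P₂: 13×(1) − 2×(2) gives 150P₁ = 1022, so P₁ = 511/75.
Back-substitute into (2): P₂ = (152 − 3×511/75) / 13 = 10.12.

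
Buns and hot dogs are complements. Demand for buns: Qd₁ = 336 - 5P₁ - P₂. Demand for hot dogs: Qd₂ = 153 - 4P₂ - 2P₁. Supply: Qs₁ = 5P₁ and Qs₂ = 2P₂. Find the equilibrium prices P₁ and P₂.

Market 1: 336 - 5P₁ - P₂ = 5P₁ → 10P₁ + P₂ = 336.
Market 2: 6P₂ + 2P₁ = 153.
Eliminating P₂: 6×(1) − 1×(2) gives 58P₁ = 1863, so P₁ = 1863/58.
Back-substitute into (2): P₂ = (153 − 2×1863/58) / 6 = 429/29.

P₁ = 1863/58, P₂ = 429/29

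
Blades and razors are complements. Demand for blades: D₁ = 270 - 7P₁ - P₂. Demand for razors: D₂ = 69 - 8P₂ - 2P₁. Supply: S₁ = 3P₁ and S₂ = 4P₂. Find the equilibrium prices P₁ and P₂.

Market 1: 270 - 7P₁ - P₂ = 3P₁ → 10P₁ + P₂ = 270.
Market 2: 12P₂ + 2P₁ = 69.
Eliminating P₂: 12×(1) − 1×(2) gives 118P₁ = 3171, so P₁ = 3171/118.
Back-substitute into (2): P₂ = (69 − 2×3171/118) / 12 = 75/59.

P₁ = 3171/118, P₂ = 75/59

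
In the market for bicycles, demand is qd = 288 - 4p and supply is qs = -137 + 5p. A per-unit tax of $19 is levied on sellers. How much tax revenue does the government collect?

Tax revenue = 9728/9

Pre-tax equilibrium: p* = 425/9, q* = 892/9.
Tax on sellers shifts supply to qs = -137 + 5(p − 19) = -232 + 5p.
288 - 4p = -232 + 5p gives buyer price pb = 520/9; sellers receive ps = 520/9 − 19 = 349/9.
New quantity: q = 288 − 4(520/9) = 512/9.
Revenue = 19 × 512/9 = 9728/9.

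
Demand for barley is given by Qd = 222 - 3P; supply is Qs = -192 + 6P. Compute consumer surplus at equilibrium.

Consumer surplus = 1176

Equilibrium: 222 - 3P = -192 + 6P gives P* = 46, Q* = 84.
Demand choke price (Qd = 0): P = 74.
CS = ½(74 − 46)(84) = 1176.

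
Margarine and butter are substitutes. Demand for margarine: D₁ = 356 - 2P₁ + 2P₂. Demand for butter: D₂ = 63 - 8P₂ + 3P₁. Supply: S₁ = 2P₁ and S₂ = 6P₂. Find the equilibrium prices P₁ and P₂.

Market 1: 356 - 2P₁ + 2P₂ = 2P₁ → 4P₁ - 2P₂ = 356.
Market 2: 14P₂ - 3P₁ = 63.
Eliminating P₂: 14×(1) + 2×(2) gives 50P₁ = 5110, so P₁ = 102.2.
Back-substitute into (2): P₂ = (63 + 3×102.2) / 14 = 26.4.

P₁ = 102.2, P₂ = 26.4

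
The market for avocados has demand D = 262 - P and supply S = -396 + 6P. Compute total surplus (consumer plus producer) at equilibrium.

Total surplus = 16464

Equilibrium: 262 - P = -396 + 6P gives P* = 94, Q* = 168.
Demand choke price: P = 262; supply starts at P = 66.
CS = ½(262 − 94)(168) = 14112; PS = ½(94 − 66)(168) = 2352.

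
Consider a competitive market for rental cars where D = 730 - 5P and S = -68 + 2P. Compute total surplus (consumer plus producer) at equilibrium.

Equilibrium: 730 - 5P = -68 + 2P gives P* = 114, Q* = 160.
Demand choke price: P = 146; supply starts at P = 34.
CS = ½(146 − 114)(160) = 2560; PS = ½(114 − 34)(160) = 6400.

Total surplus = 8960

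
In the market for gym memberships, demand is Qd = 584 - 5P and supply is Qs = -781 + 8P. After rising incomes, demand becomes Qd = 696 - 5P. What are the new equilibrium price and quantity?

Original equilibrium: P* = 105, Q* = 59.
New equilibrium: 696 - 5P = -781 + 8P, so 1477 = 13P and P' = 1477/13; Q' = 696 − 5(1477/13) = 1663/13.

P' = 1477/13, Q' = 1663/13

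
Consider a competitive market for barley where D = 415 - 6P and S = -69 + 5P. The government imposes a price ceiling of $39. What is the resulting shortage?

Equilibrium price would be P* = 44, so the ceiling at 39 binds.
At P = 39: D = 415 − 6(39) = 181, S = -69 + 5(39) = 126.
Shortage = 181 − 126 = 55.

Shortage = 55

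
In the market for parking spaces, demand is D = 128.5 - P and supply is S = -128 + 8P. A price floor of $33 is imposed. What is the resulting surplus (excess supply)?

Equilibrium price would be P* = 28.5, so the floor at 33 binds.
At P = 33: D = 95.5, S = 136.
Surplus = 136 − 95.5 = 40.5.

Surplus = 40.5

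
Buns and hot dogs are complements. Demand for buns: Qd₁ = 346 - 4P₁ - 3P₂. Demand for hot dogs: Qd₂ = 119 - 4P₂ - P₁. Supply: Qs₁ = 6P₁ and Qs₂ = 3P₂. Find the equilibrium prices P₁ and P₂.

Market 1: 346 - 4P₁ - 3P₂ = 6P₁ → 10P₁ + 3P₂ = 346.
Market 2: 7P₂ + P₁ = 119.
Eliminating P₂: 7×(1) − 3×(2) gives 67P₁ = 2065, so P₁ = 2065/67.
Back-substitute into (2): P₂ = (119 − 1×2065/67) / 7 = 844/67.

P₁ = 2065/67, P₂ = 844/67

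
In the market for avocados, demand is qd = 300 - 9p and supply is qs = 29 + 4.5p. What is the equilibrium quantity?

q* = 358/3

Set qd = qs: 300 - 9p = 29 + 4.5p.
271 = 13.5p, so p* = 542/27.
q* = 300 − 9(542/27) = 358/3.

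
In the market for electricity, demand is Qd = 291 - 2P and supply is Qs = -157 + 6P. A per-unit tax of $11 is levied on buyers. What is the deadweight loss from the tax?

Deadweight loss = 90.75

Pre-tax equilibrium: P* = 56, Q* = 179.
Tax on buyers shifts demand to Qd = 291 − 2(P + 11) = 269 - 2P.
269 - 2P = -157 + 6P gives seller price Ps = 53.25; buyers pay Pb = 53.25 + 11 = 64.25.
New quantity: Q = 291 − 2(64.25) = 162.5.
DWL = ½ × 11 × (179 − 162.5) = 90.75.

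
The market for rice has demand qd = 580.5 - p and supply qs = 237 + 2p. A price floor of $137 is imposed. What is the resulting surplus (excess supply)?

Surplus = 67.5

Equilibrium price would be p* = 114.5, so the floor at 137 binds.
At p = 137: qd = 443.5, qs = 511.
Surplus = 511 − 443.5 = 67.5.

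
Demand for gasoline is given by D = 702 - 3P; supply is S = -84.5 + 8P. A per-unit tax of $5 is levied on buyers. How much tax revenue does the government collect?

Pre-tax equilibrium: P* = 71.5, Q* = 487.5.
Tax on buyers shifts demand to D = 702 − 3(P + 5) = 687 - 3P.
687 - 3P = -84.5 + 8P gives seller price Ps = 1543/22; buyers pay Pb = 1543/22 + 5 = 1653/22.
New quantity: Q = 702 − 3(1653/22) = 10485/22.
Revenue = 5 × 10485/22 = 52425/22.

Tax revenue = 52425/22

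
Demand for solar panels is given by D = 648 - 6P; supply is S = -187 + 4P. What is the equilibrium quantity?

Set D = S: 648 - 6P = -187 + 4P.
835 = 10P, so P* = 83.5.
Q* = 648 − 6(83.5) = 147.

Q* = 147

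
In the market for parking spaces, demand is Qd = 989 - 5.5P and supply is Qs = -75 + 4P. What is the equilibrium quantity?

Q* = 373

Set Qd = Qs: 989 - 5.5P = -75 + 4P.
1064 = 9.5P, so P* = 112.
Q* = 989 − 5.5(112) = 373.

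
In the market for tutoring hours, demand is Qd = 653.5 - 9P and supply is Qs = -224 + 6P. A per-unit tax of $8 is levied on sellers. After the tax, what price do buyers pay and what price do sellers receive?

Buyers pay $61.7, sellers receive $53.7

Pre-tax equilibrium: P* = 58.5, Q* = 127.
Tax on sellers shifts supply to Qs = -224 + 6(P − 8) = -272 + 6P.
653.5 - 9P = -272 + 6P gives buyer price Pb = 61.7; sellers receive Ps = 61.7 − 8 = 53.7.
New quantity: Q = 653.5 − 9(61.7) = 98.2.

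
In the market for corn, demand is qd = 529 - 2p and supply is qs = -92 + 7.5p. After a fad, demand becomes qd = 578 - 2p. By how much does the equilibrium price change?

Δp = 98/19

Original equilibrium: p* = 1242/19, q* = 7567/19.
New equilibrium: 578 - 2p = -92 + 7.5p, so 670 = 9.5p and p' = 1340/19; q' = 578 − 2(1340/19) = 8302/19.
Change in price: 1340/19 − 1242/19 = 98/19.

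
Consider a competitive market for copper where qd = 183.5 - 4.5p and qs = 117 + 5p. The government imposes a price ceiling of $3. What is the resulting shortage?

Shortage = 38

Equilibrium price would be p* = 7, so the ceiling at 3 binds.
At p = 3: qd = 183.5 − 4.5(3) = 170, qs = 117 + 5(3) = 132.
Shortage = 170 − 132 = 38.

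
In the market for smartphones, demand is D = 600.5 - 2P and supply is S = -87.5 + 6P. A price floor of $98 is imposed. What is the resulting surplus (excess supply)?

Surplus = 96

Equilibrium price would be P* = 86, so the floor at 98 binds.
At P = 98: D = 404.5, S = 500.5.
Surplus = 500.5 − 404.5 = 96.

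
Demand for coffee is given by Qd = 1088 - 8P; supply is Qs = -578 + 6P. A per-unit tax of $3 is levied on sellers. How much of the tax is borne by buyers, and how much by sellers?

Pre-tax equilibrium: P* = 119, Q* = 136.
Tax on sellers shifts supply to Qs = -578 + 6(P − 3) = -596 + 6P.
1088 - 8P = -596 + 6P gives buyer price Pb = 842/7; sellers receive Ps = 842/7 − 3 = 821/7.
New quantity: Q = 1088 − 8(842/7) = 880/7.
Buyer burden = 842/7 − 119 = 9/7; seller burden = 119 − 821/7 = 12/7.

Buyers bear 9/7, sellers bear 12/7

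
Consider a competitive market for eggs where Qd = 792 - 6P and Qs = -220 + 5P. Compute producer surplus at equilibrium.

Producer surplus = 5760

Equilibrium: 792 - 6P = -220 + 5P gives P* = 92, Q* = 240.
Supply starts at P = 44 (where Qs = 0).
PS = ½(92 − 44)(240) = 5760.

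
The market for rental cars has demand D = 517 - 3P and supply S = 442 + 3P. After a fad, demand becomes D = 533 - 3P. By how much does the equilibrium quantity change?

ΔQ = 8

Original equilibrium: P* = 12.5, Q* = 479.5.
New equilibrium: 533 - 3P = 442 + 3P, so 91 = 6P and P' = 91/6; Q' = 533 − 3(91/6) = 487.5.
Change in quantity: 487.5 − 479.5 = 8.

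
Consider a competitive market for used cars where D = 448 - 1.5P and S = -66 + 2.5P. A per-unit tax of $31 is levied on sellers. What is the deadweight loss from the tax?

Deadweight loss = 450.46875

Pre-tax equilibrium: P* = 128.5, Q* = 255.25.
Tax on sellers shifts supply to S = -66 + 2.5(P − 31) = -143.5 + 2.5P.
448 - 1.5P = -143.5 + 2.5P gives buyer price Pb = 147.875; sellers receive Ps = 147.875 − 31 = 116.875.
New quantity: Q = 448 − 1.5(147.875) = 226.1875.
DWL = ½ × 31 × (255.25 − 226.1875) = 450.46875.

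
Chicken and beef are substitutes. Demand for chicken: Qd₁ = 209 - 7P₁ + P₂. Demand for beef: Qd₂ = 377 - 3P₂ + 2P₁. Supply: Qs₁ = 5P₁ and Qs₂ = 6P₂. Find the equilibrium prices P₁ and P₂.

Market 1: 209 - 7P₁ + P₂ = 5P₁ → 12P₁ - P₂ = 209.
Market 2: 9P₂ - 2P₁ = 377.
Eliminating P₂: 9×(1) + 1×(2) gives 106P₁ = 2258, so P₁ = 1129/53.
Back-substitute into (2): P₂ = (377 + 2×1129/53) / 9 = 2471/53.

P₁ = 1129/53, P₂ = 2471/53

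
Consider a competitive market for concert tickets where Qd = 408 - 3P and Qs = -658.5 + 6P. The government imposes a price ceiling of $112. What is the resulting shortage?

Shortage = 58.5

Equilibrium price would be P* = 118.5, so the ceiling at 112 binds.
At P = 112: Qd = 408 − 3(112) = 72, Qs = -658.5 + 6(112) = 13.5.
Shortage = 72 − 13.5 = 58.5.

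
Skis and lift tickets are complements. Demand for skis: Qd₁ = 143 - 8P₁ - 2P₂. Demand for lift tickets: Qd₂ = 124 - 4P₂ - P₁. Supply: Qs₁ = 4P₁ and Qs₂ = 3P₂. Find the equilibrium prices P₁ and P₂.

Market 1: 143 - 8P₁ - 2P₂ = 4P₁ → 12P₁ + 2P₂ = 143.
Market 2: 7P₂ + P₁ = 124.
Eliminating P₂: 7×(1) − 2×(2) gives 82P₁ = 753, so P₁ = 753/82.
Back-substitute into (2): P₂ = (124 − 1×753/82) / 7 = 1345/82.

P₁ = 753/82, P₂ = 1345/82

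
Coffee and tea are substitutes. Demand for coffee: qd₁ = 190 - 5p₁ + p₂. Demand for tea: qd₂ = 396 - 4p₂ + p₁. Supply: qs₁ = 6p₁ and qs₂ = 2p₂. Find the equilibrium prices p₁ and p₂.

p₁ = 1536/65, p₂ = 4546/65

Market 1: 190 - 5p₁ + p₂ = 6p₁ → 11p₁ - p₂ = 190.
Market 2: 6p₂ - p₁ = 396.
Eliminating p₂: 6×(1) + 1×(2) gives 65p₁ = 1536, so p₁ = 1536/65.
Back-substitute into (2): p₂ = (396 + 1×1536/65) / 6 = 4546/65.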